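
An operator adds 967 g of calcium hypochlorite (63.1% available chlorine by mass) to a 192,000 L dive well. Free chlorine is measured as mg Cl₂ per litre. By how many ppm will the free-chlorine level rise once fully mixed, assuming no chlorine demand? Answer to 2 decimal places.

3.18 ppm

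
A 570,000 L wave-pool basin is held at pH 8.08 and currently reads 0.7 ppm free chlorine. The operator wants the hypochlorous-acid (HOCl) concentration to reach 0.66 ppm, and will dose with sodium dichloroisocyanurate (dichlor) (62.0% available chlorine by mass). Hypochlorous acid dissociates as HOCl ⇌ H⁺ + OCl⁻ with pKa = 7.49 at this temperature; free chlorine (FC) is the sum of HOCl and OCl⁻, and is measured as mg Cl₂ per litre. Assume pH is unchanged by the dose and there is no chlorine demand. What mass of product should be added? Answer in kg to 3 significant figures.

2.32 kg

[OCl⁻]/[HOCl] = 10^(pH − pKa) = 10^(8.08 − 7.49) = 3.89; fraction as HOCl = 1/(1 + 3.89) = 0.2045.
Free chlorine required for 0.66 ppm HOCl: 0.66 / 0.2045 = 3.228 ppm.
FC to add: 3.228 − 0.7 = 2.528 mg/L as Cl₂.
Cl₂ equivalent: 2.528 mg/L × 570,000 L = 1441 g.
Product at 62.0% available Cl: 1441 / 0.62 = 2324 g.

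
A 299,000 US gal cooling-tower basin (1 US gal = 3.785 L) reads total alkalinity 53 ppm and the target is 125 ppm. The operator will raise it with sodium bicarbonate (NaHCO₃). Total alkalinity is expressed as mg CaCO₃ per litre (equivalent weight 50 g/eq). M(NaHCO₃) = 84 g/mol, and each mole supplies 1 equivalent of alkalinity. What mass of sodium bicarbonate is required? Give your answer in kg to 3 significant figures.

Volume: 299,000 US gal × 3.785 L/gal = 1,131,715 L.
Alkalinity to add: (125 − 53) = 72 mg/L as CaCO₃ × 1,131,715 L = 81,480 g as CaCO₃.
Equivalents: 81,480 g ÷ 50 g/eq = 1630 eq.
NaHCO₃ supplies 1 eq per mole → 1630 mol.
Mass: 1630 mol × 84 g/mol = 136,900 g.

137 kg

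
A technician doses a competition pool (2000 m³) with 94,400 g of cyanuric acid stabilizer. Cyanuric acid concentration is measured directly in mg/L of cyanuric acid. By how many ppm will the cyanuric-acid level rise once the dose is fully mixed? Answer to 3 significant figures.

Volume: 2000 m³ = 2,000,000 L.
Rise: 94,400 g / 2,000,000 L × 1000 = 47.2 mg/L.

47.2 ppm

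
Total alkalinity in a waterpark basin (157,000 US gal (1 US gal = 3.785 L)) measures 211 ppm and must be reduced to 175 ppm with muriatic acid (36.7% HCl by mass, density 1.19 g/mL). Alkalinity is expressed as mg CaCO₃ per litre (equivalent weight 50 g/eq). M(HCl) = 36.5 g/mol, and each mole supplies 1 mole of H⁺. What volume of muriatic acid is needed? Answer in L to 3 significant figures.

35.8 L

Volume: 157,000 US gal × 3.785 L/gal = 594,245 L.
Alkalinity to neutralize: (211 − 175) = 36 mg/L as CaCO₃ × 594,245 L = 21,390 g as CaCO₃.
Equivalents of H⁺ required: 21,390 ÷ 50 g/eq = 427.9 eq = 427.9 mol HCl.
Mass of HCl: 427.9 × 36.5 = 15,620 g.
Mass of 36.7% solution: 15,620 / 0.367 = 42,550 g.
Volume: 42,550 g ÷ 1.19 g/mL = 35,760 mL.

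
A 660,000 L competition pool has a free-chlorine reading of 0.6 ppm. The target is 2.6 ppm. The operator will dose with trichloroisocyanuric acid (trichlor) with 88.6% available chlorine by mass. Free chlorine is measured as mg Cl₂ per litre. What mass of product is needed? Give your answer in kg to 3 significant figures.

1.49 kg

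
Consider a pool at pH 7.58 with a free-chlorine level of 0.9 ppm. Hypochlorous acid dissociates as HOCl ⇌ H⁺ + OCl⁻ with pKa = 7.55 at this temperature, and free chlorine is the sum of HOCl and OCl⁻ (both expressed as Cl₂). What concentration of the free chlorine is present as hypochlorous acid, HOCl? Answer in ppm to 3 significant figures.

[OCl⁻]/[HOCl] = 10^(pH − pKa) = 10^(7.58 − 7.55) = 10^0.03 = 1.072.
Fraction as HOCl = 1 / (1 + 1.072) = 0.4827.
HOCl = 0.4827 × 0.9 ppm = 0.4345 ppm.

0.434 ppm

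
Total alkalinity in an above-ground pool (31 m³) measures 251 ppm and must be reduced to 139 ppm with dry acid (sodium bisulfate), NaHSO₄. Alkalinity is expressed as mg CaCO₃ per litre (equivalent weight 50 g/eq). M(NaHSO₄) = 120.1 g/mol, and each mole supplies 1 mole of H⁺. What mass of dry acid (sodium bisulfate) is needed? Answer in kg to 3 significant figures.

8.34 kg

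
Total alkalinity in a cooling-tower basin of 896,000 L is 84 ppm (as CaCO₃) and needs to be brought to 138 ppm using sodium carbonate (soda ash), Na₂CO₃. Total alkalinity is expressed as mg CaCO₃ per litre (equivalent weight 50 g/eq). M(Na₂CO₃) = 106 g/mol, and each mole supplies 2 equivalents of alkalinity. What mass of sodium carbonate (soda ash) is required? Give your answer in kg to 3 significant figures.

Alkalinity to add: (138 − 84) = 54 mg/L as CaCO₃ × 896,000 L = 48,380 g as CaCO₃.
Equivalents: 48,380 g ÷ 50 g/eq = 967.7 eq.
Each mole of Na₂CO₃ supplies 2 eq, so 967.7 / 2 = 483.8 mol.
Mass: 483.8 mol × 106 g/mol = 51,290 g.

51.3 kg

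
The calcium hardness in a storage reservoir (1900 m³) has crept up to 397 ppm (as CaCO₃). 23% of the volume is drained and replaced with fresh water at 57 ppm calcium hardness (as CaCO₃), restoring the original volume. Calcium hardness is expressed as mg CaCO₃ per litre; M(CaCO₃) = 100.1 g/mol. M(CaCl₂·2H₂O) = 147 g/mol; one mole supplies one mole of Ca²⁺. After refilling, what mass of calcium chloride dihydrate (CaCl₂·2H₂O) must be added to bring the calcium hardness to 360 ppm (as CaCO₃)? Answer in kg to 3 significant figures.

Volume: 1900 m³ = 1,900,000 L.
After draining 23% and refilling: 397 × 0.77 + 57 × 0.23 = 318.8 ppm.
Deficit to target: 360 − 318.8 = 41.2 mg/L.
As CaCO₃: 41.2 mg/L × 1,900,000 L = 78,280 g; ÷ 100.1 = 782 mol Ca²⁺.
Mass: 782 × 147 = 115,000 g.

115 kg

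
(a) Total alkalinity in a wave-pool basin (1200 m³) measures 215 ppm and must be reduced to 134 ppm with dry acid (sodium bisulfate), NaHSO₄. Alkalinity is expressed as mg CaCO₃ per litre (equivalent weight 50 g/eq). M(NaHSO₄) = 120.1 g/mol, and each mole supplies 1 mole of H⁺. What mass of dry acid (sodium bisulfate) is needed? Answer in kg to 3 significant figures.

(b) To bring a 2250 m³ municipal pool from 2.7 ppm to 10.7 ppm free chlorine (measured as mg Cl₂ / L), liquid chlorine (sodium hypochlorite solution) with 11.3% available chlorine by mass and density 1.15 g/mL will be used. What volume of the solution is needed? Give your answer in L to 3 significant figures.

(a) 233 kg; (b) 139 L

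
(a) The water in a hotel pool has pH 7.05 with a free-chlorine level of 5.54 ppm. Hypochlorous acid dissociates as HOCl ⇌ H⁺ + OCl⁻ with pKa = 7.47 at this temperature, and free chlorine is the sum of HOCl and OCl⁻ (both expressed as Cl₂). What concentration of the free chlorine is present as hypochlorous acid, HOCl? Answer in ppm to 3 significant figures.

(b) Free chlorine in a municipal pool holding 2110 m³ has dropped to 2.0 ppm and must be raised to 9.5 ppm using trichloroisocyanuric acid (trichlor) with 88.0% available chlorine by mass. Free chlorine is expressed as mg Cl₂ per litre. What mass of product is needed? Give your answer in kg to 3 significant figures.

(a) 4.01 ppm; (b) 18.0 kg

(a) [OCl⁻]/[HOCl] = 10^(pH − pKa) = 10^(7.05 − 7.47) = 10^-0.42 = 0.3802.
(a) Fraction as HOCl = 1 / (1 + 0.3802) = 0.7245.
(a) HOCl = 0.7245 × 5.54 ppm = 4.014 ppm.

(b) Volume: 2110 m³ = 2,110,000 L.
(b) Chlorine deficit: 9.5 − 2.0 = 7.5 ppm = 7.5 mg/L as Cl₂.
(b) Cl₂ equivalent needed: 7.5 mg/L × 2,110,000 L = 15,820,000 mg = 15,820 g.
(b) Product at 88.0% available chlorine: 15,820 / 0.88 = 17,980 g.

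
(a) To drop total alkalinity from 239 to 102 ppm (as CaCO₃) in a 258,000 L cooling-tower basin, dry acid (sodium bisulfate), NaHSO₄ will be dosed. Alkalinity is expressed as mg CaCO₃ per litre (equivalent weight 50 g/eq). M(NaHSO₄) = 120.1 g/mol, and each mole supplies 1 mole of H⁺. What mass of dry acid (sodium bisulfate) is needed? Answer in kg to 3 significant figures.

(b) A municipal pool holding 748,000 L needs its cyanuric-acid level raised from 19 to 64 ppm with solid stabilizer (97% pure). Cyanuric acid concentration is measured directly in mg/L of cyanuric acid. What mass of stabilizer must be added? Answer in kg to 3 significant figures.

(a) Alkalinity to neutralize: (239 − 102) = 137 mg/L as CaCO₃ × 258,000 L = 35,350 g as CaCO₃.
(a) Equivalents of H⁺ required: 35,350 ÷ 50 g/eq = 706.9 eq = 706.9 mol NaHSO₄.
(a) Mass of NaHSO₄: 706.9 × 120.1 = 84,900 g.

(b) CYA to add: (64 − 19) = 45 mg/L × 748,000 L = 33,660 g cyanuric acid.
(b) At 97% purity: 33,660 / 0.97 = 34,700 g product.

(a) 84.9 kg; (b) 34.7 kg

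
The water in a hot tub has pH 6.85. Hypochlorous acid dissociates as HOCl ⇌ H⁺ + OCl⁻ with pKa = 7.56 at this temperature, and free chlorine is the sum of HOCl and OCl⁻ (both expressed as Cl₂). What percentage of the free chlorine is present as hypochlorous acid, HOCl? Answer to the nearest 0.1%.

[OCl⁻]/[HOCl] = 10^(pH − pKa) = 10^(6.85 − 7.56) = 10^-0.71 = 0.195.
Fraction as HOCl = 1 / (1 + 0.195) = 0.8368.

83.7%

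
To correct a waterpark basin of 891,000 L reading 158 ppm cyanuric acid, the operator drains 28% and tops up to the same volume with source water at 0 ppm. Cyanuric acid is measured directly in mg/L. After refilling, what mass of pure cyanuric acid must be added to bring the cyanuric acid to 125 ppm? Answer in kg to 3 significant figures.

After draining 28% and refilling: 158 × 0.72 + 0 × 0.28 = 113.76 ppm.
Deficit to target: 125 − 113.76 = 11.24 mg/L.
Mass: 11.24 mg/L × 891,000 L = 10,010 g cyanuric acid.

10.0 kg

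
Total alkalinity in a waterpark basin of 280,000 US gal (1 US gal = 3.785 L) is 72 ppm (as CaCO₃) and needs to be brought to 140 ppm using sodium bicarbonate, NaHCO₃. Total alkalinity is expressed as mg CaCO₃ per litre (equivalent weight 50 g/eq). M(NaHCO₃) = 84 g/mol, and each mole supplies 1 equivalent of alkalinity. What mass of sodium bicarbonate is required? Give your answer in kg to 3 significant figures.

121 kg

Volume: 280,000 US gal × 3.785 L/gal = 1,059,800 L.
Alkalinity to add: (140 − 72) = 68 mg/L as CaCO₃ × 1,059,800 L = 72,070 g as CaCO₃.
Equivalents: 72,070 g ÷ 50 g/eq = 1441 eq.
NaHCO₃ supplies 1 eq per mole → 1441 mol.
Mass: 1441 mol × 84 g/mol = 121,100 g.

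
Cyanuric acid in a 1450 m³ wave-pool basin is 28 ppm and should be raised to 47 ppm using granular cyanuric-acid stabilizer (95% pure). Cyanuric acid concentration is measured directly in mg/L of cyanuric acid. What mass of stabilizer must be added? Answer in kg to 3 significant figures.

29.0 kg

Volume: 1450 m³ = 1,450,000 L.
CYA to add: (47 − 28) = 19 mg/L × 1,450,000 L = 27,550 g cyanuric acid.
At 95% purity: 27,550 / 0.95 = 29,000 g product.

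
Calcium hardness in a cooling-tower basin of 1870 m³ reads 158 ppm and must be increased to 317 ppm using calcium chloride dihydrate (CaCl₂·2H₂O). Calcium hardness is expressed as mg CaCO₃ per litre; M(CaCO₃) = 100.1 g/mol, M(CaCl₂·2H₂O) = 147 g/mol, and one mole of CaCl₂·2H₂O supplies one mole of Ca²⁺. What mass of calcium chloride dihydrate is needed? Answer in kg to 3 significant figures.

Volume: 1870 m³ = 1,870,000 L.
Hardness to add: (317 − 158) = 159 mg/L as CaCO₃ × 1,870,000 L = 297,300 g as CaCO₃.
Moles of Ca²⁺ (1 mol Ca²⁺ ≡ 1 mol CaCO₃): 297,300 / 100.1 g/mol = 2970 mol.
Mass of CaCl₂·2H₂O: 2970 × 147 = 436,600 g.

437 kg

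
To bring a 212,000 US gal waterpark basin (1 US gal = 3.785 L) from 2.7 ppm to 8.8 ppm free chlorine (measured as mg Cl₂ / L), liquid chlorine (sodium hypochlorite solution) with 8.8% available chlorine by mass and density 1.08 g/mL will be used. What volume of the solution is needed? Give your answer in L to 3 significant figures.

Volume: 212,000 US gal × 3.785 L/gal = 802,420 L.
Chlorine deficit: 8.8 − 2.7 = 6.1 ppm = 6.1 mg/L as Cl₂.
Cl₂ equivalent needed: 6.1 mg/L × 802,420 L = 4,895,000 mg = 4895 g.
Product at 8.8% available chlorine: 4895 / 0.088 = 55,620 g.
Volume at density 1.08 g/mL: 55,620 g ÷ 1.08 g/mL = 51,500 mL.

51.5 L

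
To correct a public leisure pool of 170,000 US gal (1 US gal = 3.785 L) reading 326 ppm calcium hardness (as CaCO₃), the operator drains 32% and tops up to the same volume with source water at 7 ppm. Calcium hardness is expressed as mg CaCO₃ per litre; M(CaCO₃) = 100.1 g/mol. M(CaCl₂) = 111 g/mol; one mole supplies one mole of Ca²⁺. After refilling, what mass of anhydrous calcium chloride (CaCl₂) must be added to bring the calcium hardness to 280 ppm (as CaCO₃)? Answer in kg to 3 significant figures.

Volume: 170,000 US gal × 3.785 L/gal = 643,450 L.
After draining 32% and refilling: 326 × 0.68 + 7 × 0.32 = 223.92 ppm.
Deficit to target: 280 − 223.92 = 56.08 mg/L.
As CaCO₃: 56.08 mg/L × 643,450 L = 36,080 g; ÷ 100.1 = 360.5 mol Ca²⁺.
Mass: 360.5 × 111 = 40,010 g.

40.0 kg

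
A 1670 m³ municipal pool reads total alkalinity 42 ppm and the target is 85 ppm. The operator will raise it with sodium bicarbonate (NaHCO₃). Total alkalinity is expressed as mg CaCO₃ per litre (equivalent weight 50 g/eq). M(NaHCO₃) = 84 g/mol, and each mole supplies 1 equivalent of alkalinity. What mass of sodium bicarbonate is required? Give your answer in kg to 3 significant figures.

Volume: 1670 m³ = 1,670,000 L.
Alkalinity to add: (85 − 42) = 43 mg/L as CaCO₃ × 1,670,000 L = 71,810 g as CaCO₃.
Equivalents: 71,810 g ÷ 50 g/eq = 1436 eq.
NaHCO₃ supplies 1 eq per mole → 1436 mol.
Mass: 1436 mol × 84 g/mol = 120,600 g.

121 kg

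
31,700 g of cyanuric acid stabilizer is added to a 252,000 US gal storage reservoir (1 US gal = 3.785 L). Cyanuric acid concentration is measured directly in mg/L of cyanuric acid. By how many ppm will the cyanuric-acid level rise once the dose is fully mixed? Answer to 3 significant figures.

33.2 ppm

Volume: 252,000 US gal × 3.785 L/gal = 953,820 L.
Rise: 31,700 g / 953,820 L × 1000 = 33.23 mg/L.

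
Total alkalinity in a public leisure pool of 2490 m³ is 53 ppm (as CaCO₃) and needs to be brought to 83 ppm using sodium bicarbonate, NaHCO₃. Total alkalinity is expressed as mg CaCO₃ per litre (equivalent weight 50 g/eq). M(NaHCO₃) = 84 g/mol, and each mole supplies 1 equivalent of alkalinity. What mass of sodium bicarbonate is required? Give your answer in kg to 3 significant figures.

Volume: 2490 m³ = 2,490,000 L.
Alkalinity to add: (83 − 53) = 30 mg/L as CaCO₃ × 2,490,000 L = 74,700 g as CaCO₃.
Equivalents: 74,700 g ÷ 50 g/eq = 1494 eq.
NaHCO₃ supplies 1 eq per mole → 1494 mol.
Mass: 1494 mol × 84 g/mol = 125,500 g.

125 kg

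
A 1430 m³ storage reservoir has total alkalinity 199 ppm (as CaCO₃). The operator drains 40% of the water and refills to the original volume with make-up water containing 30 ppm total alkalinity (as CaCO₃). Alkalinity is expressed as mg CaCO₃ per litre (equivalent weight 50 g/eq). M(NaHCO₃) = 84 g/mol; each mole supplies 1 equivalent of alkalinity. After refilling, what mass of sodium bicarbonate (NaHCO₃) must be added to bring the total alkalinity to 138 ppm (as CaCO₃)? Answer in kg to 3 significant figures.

15.9 kg

Volume: 1430 m³ = 1,430,000 L.
After draining 40% and refilling: 199 × 0.60 + 30 × 0.40 = 131.4 ppm.
Deficit to target: 138 − 131.4 = 6.6 mg/L.
As CaCO₃: 6.6 mg/L × 1,430,000 L = 9438 g; ÷ 50 g/eq ÷ 1 = 188.8 mol NaHCO₃.
Mass: 188.8 × 84 = 15,860 g.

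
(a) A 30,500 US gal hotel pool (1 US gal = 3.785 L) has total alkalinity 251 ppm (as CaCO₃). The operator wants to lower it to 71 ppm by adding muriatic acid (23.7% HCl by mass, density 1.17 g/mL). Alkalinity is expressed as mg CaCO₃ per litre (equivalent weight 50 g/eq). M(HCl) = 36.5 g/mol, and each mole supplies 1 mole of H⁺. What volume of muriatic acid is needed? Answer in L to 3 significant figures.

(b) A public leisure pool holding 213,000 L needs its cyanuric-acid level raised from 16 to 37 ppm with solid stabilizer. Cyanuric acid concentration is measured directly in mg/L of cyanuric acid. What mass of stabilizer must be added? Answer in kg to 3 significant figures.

(a) 54.7 L; (b) 4.47 kg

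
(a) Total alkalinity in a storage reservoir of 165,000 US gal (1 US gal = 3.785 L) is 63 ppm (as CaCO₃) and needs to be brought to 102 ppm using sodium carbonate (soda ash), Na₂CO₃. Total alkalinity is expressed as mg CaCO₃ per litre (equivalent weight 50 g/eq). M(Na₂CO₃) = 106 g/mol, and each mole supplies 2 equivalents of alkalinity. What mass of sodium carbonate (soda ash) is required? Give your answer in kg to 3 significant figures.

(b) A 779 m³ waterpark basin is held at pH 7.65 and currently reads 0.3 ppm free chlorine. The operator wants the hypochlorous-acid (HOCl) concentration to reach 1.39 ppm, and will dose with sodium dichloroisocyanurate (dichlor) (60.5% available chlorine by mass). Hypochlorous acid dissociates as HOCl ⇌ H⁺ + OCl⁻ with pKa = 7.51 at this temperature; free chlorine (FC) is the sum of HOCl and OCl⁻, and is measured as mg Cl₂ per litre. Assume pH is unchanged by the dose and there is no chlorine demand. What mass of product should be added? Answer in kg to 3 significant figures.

(a) 25.8 kg; (b) 3.87 kg

(a) Volume: 165,000 US gal × 3.785 L/gal = 624,525 L.
(a) Alkalinity to add: (102 − 63) = 39 mg/L as CaCO₃ × 624,525 L = 24,360 g as CaCO₃.
(a) Equivalents: 24,360 g ÷ 50 g/eq = 487.1 eq.
(a) Each mole of Na₂CO₃ supplies 2 eq, so 487.1 / 2 = 243.6 mol.
(a) Mass: 243.6 mol × 106 g/mol = 25,820 g.

(b) Volume: 779 m³ = 779,000 L.
(b) [OCl⁻]/[HOCl] = 10^(pH − pKa) = 10^(7.65 − 7.51) = 1.38; fraction as HOCl = 1/(1 + 1.38) = 0.4201.
(b) Free chlorine required for 1.39 ppm HOCl: 1.39 / 0.4201 = 3.309 ppm.
(b) FC to add: 3.309 − 0.3 = 3.009 mg/L as Cl₂.
(b) Cl₂ equivalent: 3.009 mg/L × 779,000 L = 2344 g.
(b) Product at 60.5% available Cl: 2344 / 0.605 = 3874 g.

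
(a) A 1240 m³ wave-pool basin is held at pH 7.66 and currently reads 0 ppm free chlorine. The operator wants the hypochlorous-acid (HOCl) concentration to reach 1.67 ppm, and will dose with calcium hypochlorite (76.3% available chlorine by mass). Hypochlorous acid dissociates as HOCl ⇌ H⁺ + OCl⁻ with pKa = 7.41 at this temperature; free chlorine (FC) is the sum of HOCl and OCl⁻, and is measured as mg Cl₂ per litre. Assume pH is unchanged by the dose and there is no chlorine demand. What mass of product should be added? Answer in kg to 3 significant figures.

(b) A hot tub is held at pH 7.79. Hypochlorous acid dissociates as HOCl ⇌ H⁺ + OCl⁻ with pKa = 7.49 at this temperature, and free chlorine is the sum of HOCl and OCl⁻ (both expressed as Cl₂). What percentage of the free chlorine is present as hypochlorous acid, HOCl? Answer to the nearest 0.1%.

(a) 7.54 kg; (b) 33.4%

(a) Volume: 1240 m³ = 1,240,000 L.
(a) [OCl⁻]/[HOCl] = 10^(pH − pKa) = 10^(7.66 − 7.41) = 1.778; fraction as HOCl = 1/(1 + 1.778) = 0.3599.
(a) Free chlorine required for 1.67 ppm HOCl: 1.67 / 0.3599 = 4.64 ppm.
(a) FC to add: 4.64 − 0 = 4.64 mg/L as Cl₂.
(a) Cl₂ equivalent: 4.64 mg/L × 1,240,000 L = 5753 g.
(a) Product at 76.3% available Cl: 5753 / 0.763 = 7540 g.

(b) [OCl⁻]/[HOCl] = 10^(pH − pKa) = 10^(7.79 − 7.49) = 10^0.30 = 1.995.
(b) Fraction as HOCl = 1 / (1 + 1.995) = 0.3339.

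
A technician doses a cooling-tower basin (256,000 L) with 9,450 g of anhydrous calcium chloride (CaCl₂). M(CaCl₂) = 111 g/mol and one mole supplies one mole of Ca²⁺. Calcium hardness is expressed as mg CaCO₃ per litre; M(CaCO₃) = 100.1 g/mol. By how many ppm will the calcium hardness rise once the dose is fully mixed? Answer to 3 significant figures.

33.3 ppm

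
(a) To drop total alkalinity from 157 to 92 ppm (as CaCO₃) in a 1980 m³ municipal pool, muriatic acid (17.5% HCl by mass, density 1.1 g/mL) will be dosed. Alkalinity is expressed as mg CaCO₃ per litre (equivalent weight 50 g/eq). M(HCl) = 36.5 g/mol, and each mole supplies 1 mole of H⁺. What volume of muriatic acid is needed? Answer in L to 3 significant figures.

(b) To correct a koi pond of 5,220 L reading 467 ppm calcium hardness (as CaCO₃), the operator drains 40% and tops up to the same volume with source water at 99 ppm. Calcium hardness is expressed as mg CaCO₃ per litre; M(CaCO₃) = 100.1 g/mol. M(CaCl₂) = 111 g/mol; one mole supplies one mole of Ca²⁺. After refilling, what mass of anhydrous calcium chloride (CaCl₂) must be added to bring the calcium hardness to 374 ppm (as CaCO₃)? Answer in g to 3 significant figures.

(a) Volume: 1980 m³ = 1,980,000 L.
(a) Alkalinity to neutralize: (157 − 92) = 65 mg/L as CaCO₃ × 1,980,000 L = 128,700 g as CaCO₃.
(a) Equivalents of H⁺ required: 128,700 ÷ 50 g/eq = 2574 eq = 2574 mol HCl.
(a) Mass of HCl: 2574 × 36.5 = 93,950 g.
(a) Mass of 17.5% solution: 93,950 / 0.175 = 536,900 g.
(a) Volume: 536,900 g ÷ 1.1 g/mL = 488,100 mL.

(b) After draining 40% and refilling: 467 × 0.60 + 99 × 0.40 = 319.8 ppm.
(b) Deficit to target: 374 − 319.8 = 54.2 mg/L.
(b) As CaCO₃: 54.2 mg/L × 5,220 L = 282.9 g; ÷ 100.1 = 2.826 mol Ca²⁺.
(b) Mass: 2.826 × 111 = 313.7 g.

(a) 488 L; (b) 314 g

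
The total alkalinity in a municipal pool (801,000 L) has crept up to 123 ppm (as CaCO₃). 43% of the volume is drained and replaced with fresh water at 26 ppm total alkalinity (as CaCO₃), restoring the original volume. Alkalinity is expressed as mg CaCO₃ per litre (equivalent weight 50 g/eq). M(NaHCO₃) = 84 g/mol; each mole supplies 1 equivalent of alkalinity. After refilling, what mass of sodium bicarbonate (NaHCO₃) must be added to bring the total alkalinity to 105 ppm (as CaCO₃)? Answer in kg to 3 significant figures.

31.9 kg

After draining 43% and refilling: 123 × 0.57 + 26 × 0.43 = 81.29 ppm.
Deficit to target: 105 − 81.29 = 23.71 mg/L.
As CaCO₃: 23.71 mg/L × 801,000 L = 18,990 g; ÷ 50 g/eq ÷ 1 = 379.8 mol NaHCO₃.
Mass: 379.8 × 84 = 31,910 g.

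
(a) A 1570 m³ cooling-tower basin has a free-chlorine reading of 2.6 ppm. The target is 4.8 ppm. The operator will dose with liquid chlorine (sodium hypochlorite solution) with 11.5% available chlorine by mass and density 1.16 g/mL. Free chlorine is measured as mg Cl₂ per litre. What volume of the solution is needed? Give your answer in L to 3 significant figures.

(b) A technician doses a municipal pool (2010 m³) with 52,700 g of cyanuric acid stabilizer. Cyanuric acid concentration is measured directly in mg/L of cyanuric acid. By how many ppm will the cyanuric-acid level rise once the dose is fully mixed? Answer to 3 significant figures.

(a) Volume: 1570 m³ = 1,570,000 L.
(a) Chlorine deficit: 4.8 − 2.6 = 2.2 ppm = 2.2 mg/L as Cl₂.
(a) Cl₂ equivalent needed: 2.2 mg/L × 1,570,000 L = 3,454,000 mg = 3454 g.
(a) Product at 11.5% available chlorine: 3454 / 0.115 = 30,030 g.
(a) Volume at density 1.16 g/mL: 30,030 g ÷ 1.16 g/mL = 25,890 mL.

(b) Volume: 2010 m³ = 2,010,000 L.
(b) Rise: 52,700 g / 2,010,000 L × 1000 = 26.22 mg/L.

(a) 25.9 L; (b) 26.2 ppm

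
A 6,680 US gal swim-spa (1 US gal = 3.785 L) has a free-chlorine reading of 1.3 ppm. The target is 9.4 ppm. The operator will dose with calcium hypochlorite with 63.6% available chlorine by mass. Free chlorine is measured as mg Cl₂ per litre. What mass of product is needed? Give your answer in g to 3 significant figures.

Volume: 6,680 US gal × 3.785 L/gal = 25,284 L.
Chlorine deficit: 9.4 − 1.3 = 8.1 ppm = 8.1 mg/L as Cl₂.
Cl₂ equivalent needed: 8.1 mg/L × 25,284 L = 204,800 mg = 204.8 g.
Product at 63.6% available chlorine: 204.8 / 0.636 = 322 g.

322 g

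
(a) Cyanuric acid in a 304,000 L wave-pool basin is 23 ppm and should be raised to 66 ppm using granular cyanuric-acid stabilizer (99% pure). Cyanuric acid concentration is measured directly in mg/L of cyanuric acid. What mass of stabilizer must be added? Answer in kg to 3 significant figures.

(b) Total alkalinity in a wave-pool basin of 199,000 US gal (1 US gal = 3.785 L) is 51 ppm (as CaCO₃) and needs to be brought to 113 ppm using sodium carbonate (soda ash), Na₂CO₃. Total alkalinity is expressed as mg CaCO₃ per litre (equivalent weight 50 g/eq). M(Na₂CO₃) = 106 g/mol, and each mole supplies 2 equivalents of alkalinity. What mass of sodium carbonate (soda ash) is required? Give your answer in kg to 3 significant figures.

(a) 13.2 kg; (b) 49.5 kg

(a) CYA to add: (66 − 23) = 43 mg/L × 304,000 L = 13,070 g cyanuric acid.
(a) At 99% purity: 13,070 / 0.99 = 13,200 g product.

(b) Volume: 199,000 US gal × 3.785 L/gal = 753,215 L.
(b) Alkalinity to add: (113 − 51) = 62 mg/L as CaCO₃ × 753,215 L = 46,700 g as CaCO₃.
(b) Equivalents: 46,700 g ÷ 50 g/eq = 934 eq.
(b) Each mole of Na₂CO₃ supplies 2 eq, so 934 / 2 = 467 mol.
(b) Mass: 467 mol × 106 g/mol = 49,500 g.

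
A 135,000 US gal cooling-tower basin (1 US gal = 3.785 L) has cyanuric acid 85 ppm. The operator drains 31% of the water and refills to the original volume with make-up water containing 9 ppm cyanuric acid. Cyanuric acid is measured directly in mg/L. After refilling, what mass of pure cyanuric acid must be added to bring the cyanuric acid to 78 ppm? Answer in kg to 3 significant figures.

8.46 kg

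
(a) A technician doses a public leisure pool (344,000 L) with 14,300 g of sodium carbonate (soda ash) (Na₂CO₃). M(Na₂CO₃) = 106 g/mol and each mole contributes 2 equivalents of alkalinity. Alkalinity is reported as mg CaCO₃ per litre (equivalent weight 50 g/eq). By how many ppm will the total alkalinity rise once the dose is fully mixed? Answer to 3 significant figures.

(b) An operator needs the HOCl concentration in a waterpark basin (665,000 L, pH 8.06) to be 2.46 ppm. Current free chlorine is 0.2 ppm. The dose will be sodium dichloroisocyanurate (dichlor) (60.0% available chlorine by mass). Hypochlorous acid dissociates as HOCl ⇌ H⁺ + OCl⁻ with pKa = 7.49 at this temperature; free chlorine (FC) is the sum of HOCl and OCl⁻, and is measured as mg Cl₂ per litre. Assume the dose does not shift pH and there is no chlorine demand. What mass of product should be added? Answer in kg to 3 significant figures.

(a) 39.2 ppm; (b) 12.6 kg

(a) Moles of Na₂CO₃: 14,300 g ÷ 106 g/mol = 134.9 mol → 269.8 eq of alkalinity.
(a) As CaCO₃: 269.8 eq × 50 g/eq = 13,490 g.
(a) Rise: 13,490 g / 344,000 L × 1000 = 39.22 mg/L.

(b) [OCl⁻]/[HOCl] = 10^(pH − pKa) = 10^(8.06 − 7.49) = 3.715; fraction as HOCl = 1/(1 + 3.715) = 0.2121.
(b) Free chlorine required for 2.46 ppm HOCl: 2.46 / 0.2121 = 11.6 ppm.
(b) FC to add: 11.6 − 0.2 = 11.4 mg/L as Cl₂.
(b) Cl₂ equivalent: 11.4 mg/L × 665,000 L = 7581 g.
(b) Product at 60.0% available Cl: 7581 / 0.6 = 12,630 g.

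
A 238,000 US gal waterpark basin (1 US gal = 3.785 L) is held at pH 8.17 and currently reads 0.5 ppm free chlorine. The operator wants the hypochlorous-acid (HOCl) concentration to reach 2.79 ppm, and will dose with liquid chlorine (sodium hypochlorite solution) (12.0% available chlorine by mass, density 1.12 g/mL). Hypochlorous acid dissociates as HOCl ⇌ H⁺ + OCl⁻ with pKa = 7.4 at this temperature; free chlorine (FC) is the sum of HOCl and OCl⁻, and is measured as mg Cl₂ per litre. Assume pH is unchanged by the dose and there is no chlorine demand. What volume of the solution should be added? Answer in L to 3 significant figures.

Volume: 238,000 US gal × 3.785 L/gal = 900,830 L.
[OCl⁻]/[HOCl] = 10^(pH − pKa) = 10^(8.17 − 7.4) = 5.888; fraction as HOCl = 1/(1 + 5.888) = 0.1452.
Free chlorine required for 2.79 ppm HOCl: 2.79 / 0.1452 = 19.22 ppm.
FC to add: 19.22 − 0.5 = 18.72 mg/L as Cl₂.
Cl₂ equivalent: 18.72 mg/L × 900,830 L = 16,860 g.
Product at 12.0% available Cl: 16,860 / 0.12 = 140,500 g.
Volume: 140,500 g ÷ 1.12 g/mL = 125,500 mL.

125 L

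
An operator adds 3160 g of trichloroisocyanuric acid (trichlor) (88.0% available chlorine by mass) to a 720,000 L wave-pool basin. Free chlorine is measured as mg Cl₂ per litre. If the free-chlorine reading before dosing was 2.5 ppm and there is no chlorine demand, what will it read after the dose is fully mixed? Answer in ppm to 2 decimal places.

Available chlorine delivered: 3160 g × 0.88 = 2781 g as Cl₂.
Concentration rise: 2781 g / 720,000 L = 3.862 mg/L = 3.86 ppm.
Final FC: 2.5 + 3.86 = 6.36 ppm.

6.36 ppm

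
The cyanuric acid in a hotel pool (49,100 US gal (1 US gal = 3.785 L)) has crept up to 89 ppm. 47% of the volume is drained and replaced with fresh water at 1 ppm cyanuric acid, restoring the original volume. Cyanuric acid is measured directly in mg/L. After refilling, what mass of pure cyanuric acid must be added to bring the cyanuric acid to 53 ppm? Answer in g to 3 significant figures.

Volume: 49,100 US gal × 3.785 L/gal = 185,844 L.
After draining 47% and refilling: 89 × 0.53 + 1 × 0.47 = 47.64 ppm.
Deficit to target: 53 − 47.64 = 5.36 mg/L.
Mass: 5.36 mg/L × 185,844 L = 996.1 g cyanuric acid.

996 g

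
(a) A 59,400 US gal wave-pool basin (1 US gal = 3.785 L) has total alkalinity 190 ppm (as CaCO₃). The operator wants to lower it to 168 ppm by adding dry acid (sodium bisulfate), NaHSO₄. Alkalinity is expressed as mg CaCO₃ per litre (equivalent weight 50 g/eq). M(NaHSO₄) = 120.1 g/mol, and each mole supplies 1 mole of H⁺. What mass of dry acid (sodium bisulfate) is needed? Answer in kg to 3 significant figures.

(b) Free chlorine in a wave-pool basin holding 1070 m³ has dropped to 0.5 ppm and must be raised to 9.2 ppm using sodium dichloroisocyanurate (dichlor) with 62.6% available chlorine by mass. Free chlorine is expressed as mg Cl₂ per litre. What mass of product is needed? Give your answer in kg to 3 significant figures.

(a) 11.9 kg; (b) 14.9 kg

(a) Volume: 59,400 US gal × 3.785 L/gal = 224,829 L.
(a) Alkalinity to neutralize: (190 − 168) = 22 mg/L as CaCO₃ × 224,829 L = 4946 g as CaCO₃.
(a) Equivalents of H⁺ required: 4946 ÷ 50 g/eq = 98.92 eq = 98.92 mol NaHSO₄.
(a) Mass of NaHSO₄: 98.92 × 120.1 = 11,880 g.

(b) Volume: 1070 m³ = 1,070,000 L.
(b) Chlorine deficit: 9.2 − 0.5 = 8.7 ppm = 8.7 mg/L as Cl₂.
(b) Cl₂ equivalent needed: 8.7 mg/L × 1,070,000 L = 9,309,000 mg = 9309 g.
(b) Product at 62.6% available chlorine: 9309 / 0.626 = 14,870 g.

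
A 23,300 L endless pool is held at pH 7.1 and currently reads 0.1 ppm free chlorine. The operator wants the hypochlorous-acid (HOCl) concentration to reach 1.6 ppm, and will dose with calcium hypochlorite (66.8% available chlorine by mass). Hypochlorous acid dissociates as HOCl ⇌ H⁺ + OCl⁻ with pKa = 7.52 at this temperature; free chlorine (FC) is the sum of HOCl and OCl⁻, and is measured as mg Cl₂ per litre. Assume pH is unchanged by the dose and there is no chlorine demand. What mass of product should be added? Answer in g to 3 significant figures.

[OCl⁻]/[HOCl] = 10^(pH − pKa) = 10^(7.1 − 7.52) = 0.3802; fraction as HOCl = 1/(1 + 0.3802) = 0.7245.
Free chlorine required for 1.6 ppm HOCl: 1.6 / 0.7245 = 2.208 ppm.
FC to add: 2.208 − 0.1 = 2.108 mg/L as Cl₂.
Cl₂ equivalent: 2.108 mg/L × 23,300 L = 49.12 g.
Product at 66.8% available Cl: 49.12 / 0.668 = 73.54 g.

73.5 g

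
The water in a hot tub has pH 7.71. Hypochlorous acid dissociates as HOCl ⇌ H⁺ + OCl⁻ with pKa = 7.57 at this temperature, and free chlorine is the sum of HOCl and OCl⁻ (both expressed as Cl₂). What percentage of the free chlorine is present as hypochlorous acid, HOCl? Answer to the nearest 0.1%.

42.0%

[OCl⁻]/[HOCl] = 10^(pH − pKa) = 10^(7.71 − 7.57) = 10^0.14 = 1.38.
Fraction as HOCl = 1 / (1 + 1.38) = 0.4201.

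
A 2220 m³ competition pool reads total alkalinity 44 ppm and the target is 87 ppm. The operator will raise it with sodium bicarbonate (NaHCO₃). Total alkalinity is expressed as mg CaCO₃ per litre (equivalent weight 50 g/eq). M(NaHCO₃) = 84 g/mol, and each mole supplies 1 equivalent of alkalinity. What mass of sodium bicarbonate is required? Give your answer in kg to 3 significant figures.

Volume: 2220 m³ = 2,220,000 L.
Alkalinity to add: (87 − 44) = 43 mg/L as CaCO₃ × 2,220,000 L = 95,460 g as CaCO₃.
Equivalents: 95,460 g ÷ 50 g/eq = 1909 eq.
NaHCO₃ supplies 1 eq per mole → 1909 mol.
Mass: 1909 mol × 84 g/mol = 160,400 g.

160 kg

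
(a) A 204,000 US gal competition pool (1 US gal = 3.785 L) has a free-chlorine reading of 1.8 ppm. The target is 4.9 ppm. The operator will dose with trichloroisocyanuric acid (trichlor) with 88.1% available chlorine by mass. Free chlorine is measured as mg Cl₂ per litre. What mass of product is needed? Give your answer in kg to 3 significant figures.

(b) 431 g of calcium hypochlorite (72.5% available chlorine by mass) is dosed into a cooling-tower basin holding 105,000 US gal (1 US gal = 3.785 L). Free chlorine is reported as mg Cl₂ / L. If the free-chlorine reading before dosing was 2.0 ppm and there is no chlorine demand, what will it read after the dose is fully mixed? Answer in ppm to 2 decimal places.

(a) 2.72 kg; (b) 2.79 ppm

(a) Volume: 204,000 US gal × 3.785 L/gal = 772,140 L.
(a) Chlorine deficit: 4.9 − 1.8 = 3.1 ppm = 3.1 mg/L as Cl₂.
(a) Cl₂ equivalent needed: 3.1 mg/L × 772,140 L = 2,394,000 mg = 2394 g.
(a) Product at 88.1% available chlorine: 2394 / 0.881 = 2717 g.

(b) Volume: 105,000 US gal × 3.785 L/gal = 397,425 L.
(b) Available chlorine delivered: 431 g × 0.725 = 312.5 g as Cl₂.
(b) Concentration rise: 312.5 g / 397,425 L = 0.7862 mg/L = 0.79 ppm.
(b) Final FC: 2.0 + 0.79 = 2.79 ppm.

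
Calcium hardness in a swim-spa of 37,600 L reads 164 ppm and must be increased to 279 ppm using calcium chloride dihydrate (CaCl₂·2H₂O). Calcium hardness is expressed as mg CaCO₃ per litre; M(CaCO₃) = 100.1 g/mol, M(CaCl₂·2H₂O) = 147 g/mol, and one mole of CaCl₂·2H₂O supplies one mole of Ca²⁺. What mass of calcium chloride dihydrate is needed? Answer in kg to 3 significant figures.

Hardness to add: (279 − 164) = 115 mg/L as CaCO₃ × 37,600 L = 4324 g as CaCO₃.
Moles of Ca²⁺ (1 mol Ca²⁺ ≡ 1 mol CaCO₃): 4324 / 100.1 g/mol = 43.2 mol.
Mass of CaCl₂·2H₂O: 43.2 × 147 = 6350 g.

6.35 kg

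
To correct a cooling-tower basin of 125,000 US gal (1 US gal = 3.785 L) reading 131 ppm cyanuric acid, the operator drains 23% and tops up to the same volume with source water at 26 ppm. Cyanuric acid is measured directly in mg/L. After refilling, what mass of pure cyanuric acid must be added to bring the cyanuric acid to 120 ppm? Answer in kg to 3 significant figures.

Volume: 125,000 US gal × 3.785 L/gal = 473,125 L.
After draining 23% and refilling: 131 × 0.77 + 26 × 0.23 = 106.85 ppm.
Deficit to target: 120 − 106.85 = 13.15 mg/L.
Mass: 13.15 mg/L × 473,125 L = 6222 g cyanuric acid.

6.22 kg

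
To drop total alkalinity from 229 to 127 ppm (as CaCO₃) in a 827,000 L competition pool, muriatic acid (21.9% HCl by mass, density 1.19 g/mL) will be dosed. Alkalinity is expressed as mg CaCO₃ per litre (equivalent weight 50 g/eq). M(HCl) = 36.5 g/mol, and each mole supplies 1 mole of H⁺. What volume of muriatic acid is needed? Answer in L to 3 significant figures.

Alkalinity to neutralize: (229 − 127) = 102 mg/L as CaCO₃ × 827,000 L = 84,350 g as CaCO₃.
Equivalents of H⁺ required: 84,350 ÷ 50 g/eq = 1687 eq = 1687 mol HCl.
Mass of HCl: 1687 × 36.5 = 61,580 g.
Mass of 21.9% solution: 61,580 / 0.219 = 281,200 g.
Volume: 281,200 g ÷ 1.19 g/mL = 236,300 mL.

236 L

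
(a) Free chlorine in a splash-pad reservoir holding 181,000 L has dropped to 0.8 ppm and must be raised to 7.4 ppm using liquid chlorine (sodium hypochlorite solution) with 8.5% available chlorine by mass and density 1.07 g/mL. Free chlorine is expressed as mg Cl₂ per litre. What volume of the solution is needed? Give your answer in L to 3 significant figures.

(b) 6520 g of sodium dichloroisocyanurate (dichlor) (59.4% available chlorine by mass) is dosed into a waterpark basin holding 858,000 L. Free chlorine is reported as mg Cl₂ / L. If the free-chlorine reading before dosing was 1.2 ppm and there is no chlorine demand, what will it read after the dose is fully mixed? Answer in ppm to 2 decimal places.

(a) 13.1 L; (b) 5.71 ppm

(a) Chlorine deficit: 7.4 − 0.8 = 6.6 ppm = 6.6 mg/L as Cl₂.
(a) Cl₂ equivalent needed: 6.6 mg/L × 181,000 L = 1,195,000 mg = 1195 g.
(a) Product at 8.5% available chlorine: 1195 / 0.085 = 14,050 g.
(a) Volume at density 1.07 g/mL: 14,050 g ÷ 1.07 g/mL = 13,130 mL.

(b) Available chlorine delivered: 6520 g × 0.594 = 3873 g as Cl₂.
(b) Concentration rise: 3873 g / 858,000 L = 4.514 mg/L = 4.51 ppm.
(b) Final FC: 1.2 + 4.51 = 5.71 ppm.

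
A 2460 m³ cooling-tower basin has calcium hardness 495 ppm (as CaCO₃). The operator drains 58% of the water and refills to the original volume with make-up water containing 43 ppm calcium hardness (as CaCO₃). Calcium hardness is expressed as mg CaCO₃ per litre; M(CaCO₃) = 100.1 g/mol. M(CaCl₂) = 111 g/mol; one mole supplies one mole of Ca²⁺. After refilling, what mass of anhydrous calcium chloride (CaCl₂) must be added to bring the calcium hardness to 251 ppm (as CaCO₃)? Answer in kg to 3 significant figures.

49.5 kg

Volume: 2460 m³ = 2,460,000 L.
After draining 58% and refilling: 495 × 0.42 + 43 × 0.58 = 232.84 ppm.
Deficit to target: 251 − 232.84 = 18.16 mg/L.
As CaCO₃: 18.16 mg/L × 2,460,000 L = 44,670 g; ÷ 100.1 = 446.3 mol Ca²⁺.
Mass: 446.3 × 111 = 49,540 g.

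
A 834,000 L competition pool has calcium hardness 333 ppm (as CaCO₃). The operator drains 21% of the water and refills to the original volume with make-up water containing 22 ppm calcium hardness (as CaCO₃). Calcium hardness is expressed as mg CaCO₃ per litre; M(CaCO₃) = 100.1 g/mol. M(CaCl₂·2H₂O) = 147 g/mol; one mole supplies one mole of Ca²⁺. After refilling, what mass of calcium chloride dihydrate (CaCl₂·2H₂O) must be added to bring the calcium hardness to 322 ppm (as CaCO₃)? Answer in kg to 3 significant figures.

66.5 kg

After draining 21% and refilling: 333 × 0.79 + 22 × 0.21 = 267.69 ppm.
Deficit to target: 322 − 267.69 = 54.31 mg/L.
As CaCO₃: 54.31 mg/L × 834,000 L = 45,290 g; ÷ 100.1 = 452.5 mol Ca²⁺.
Mass: 452.5 × 147 = 66,520 g.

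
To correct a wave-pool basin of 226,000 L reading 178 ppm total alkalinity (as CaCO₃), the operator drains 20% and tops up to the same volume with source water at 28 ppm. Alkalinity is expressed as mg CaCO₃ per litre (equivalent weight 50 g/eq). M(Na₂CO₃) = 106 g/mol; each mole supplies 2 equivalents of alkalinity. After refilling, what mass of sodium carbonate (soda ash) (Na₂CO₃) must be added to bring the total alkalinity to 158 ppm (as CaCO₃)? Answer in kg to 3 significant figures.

2.40 kg

After draining 20% and refilling: 178 × 0.80 + 28 × 0.20 = 148 ppm.
Deficit to target: 158 − 148 = 10 mg/L.
As CaCO₃: 10 mg/L × 226,000 L = 2260 g; ÷ 50 g/eq ÷ 2 = 22.6 mol Na₂CO₃.
Mass: 22.6 × 106 = 2396 g.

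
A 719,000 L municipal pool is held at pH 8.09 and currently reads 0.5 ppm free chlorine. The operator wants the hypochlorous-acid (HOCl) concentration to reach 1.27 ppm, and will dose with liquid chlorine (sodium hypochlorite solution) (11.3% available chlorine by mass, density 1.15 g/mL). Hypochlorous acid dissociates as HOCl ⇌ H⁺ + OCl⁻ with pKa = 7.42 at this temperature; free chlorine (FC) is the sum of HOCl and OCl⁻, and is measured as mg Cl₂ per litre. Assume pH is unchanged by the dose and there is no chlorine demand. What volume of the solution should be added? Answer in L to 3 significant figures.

[OCl⁻]/[HOCl] = 10^(pH − pKa) = 10^(8.09 − 7.42) = 4.677; fraction as HOCl = 1/(1 + 4.677) = 0.1761.
Free chlorine required for 1.27 ppm HOCl: 1.27 / 0.1761 = 7.21 ppm.
FC to add: 7.21 − 0.5 = 6.71 mg/L as Cl₂.
Cl₂ equivalent: 6.71 mg/L × 719,000 L = 4825 g.
Product at 11.3% available Cl: 4825 / 0.113 = 42,700 g.
Volume: 42,700 g ÷ 1.15 g/mL = 37,130 mL.

37.1 L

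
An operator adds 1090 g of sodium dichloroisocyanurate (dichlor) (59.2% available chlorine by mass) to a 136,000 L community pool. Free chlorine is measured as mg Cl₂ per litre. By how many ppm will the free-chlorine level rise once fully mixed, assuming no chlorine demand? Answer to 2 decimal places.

4.74 ppm

Available chlorine delivered: 1090 g × 0.592 = 645.3 g as Cl₂.
Concentration rise: 645.3 g / 136,000 L = 4.745 mg/L = 4.74 ppm.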